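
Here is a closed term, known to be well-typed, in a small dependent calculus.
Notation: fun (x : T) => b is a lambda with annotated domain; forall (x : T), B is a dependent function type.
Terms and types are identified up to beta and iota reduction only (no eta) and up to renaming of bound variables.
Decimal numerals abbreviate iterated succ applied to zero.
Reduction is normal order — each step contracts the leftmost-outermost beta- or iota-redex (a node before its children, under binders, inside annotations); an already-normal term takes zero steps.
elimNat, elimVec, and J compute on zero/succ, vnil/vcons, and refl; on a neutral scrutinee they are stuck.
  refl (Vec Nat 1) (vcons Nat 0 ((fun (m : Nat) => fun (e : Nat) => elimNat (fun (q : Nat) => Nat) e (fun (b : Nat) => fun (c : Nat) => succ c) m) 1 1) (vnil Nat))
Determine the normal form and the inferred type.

normal form:
  refl (Vec Nat 1) (vcons Nat 0 2 (vnil Nat))
the term's type:
  Eq (Vec Nat 1) (vcons Nat 0 2 (vnil Nat)) (vcons Nat 0 2 (vnil Nat))


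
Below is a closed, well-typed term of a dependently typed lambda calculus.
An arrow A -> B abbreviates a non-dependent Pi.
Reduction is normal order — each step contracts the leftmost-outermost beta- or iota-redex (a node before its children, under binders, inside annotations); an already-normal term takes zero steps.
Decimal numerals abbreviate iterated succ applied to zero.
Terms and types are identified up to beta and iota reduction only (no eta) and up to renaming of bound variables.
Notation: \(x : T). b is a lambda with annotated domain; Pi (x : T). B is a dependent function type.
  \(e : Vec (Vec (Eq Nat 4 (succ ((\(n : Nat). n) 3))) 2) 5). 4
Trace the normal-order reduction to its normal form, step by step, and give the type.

normal-order reduction:
  \(e : Vec (Vec (Eq Nat 4 (succ ((\(n : Nat). n) 3))) 2) 5). 4
  ~> \(e : Vec (Vec (Eq Nat 4 4) 2) 5). 4
inferred type:
  Vec (Vec (Eq Nat 4 4) 2) 5 -> Nat


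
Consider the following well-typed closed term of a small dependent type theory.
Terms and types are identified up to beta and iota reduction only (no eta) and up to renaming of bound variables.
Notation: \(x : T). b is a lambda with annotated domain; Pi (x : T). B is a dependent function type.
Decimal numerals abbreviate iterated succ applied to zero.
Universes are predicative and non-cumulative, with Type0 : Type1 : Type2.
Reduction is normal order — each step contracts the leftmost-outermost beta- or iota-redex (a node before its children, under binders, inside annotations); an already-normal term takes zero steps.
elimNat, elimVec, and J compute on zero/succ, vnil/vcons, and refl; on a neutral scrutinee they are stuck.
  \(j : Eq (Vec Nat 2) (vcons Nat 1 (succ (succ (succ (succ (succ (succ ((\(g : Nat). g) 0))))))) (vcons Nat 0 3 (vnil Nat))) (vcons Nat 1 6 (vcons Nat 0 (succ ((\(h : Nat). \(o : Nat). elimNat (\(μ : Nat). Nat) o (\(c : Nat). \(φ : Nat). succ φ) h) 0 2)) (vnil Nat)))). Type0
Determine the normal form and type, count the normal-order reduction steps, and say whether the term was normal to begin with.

reduced normal form:
  \(j : Eq (Vec Nat 2) (vcons Nat 1 6 (vcons Nat 0 3 (vnil Nat))) (vcons Nat 1 6 (vcons Nat 0 3 (vnil Nat)))). Type0
inferred type:
  Pi (j : Eq (Vec Nat 2) (vcons Nat 1 6 (vcons Nat 0 3 (vnil Nat))) (vcons Nat 1 6 (vcons Nat 0 3 (vnil Nat)))). Type1
reduction steps (normal order): 4
term was already normal: no
first redex: a beta-redex


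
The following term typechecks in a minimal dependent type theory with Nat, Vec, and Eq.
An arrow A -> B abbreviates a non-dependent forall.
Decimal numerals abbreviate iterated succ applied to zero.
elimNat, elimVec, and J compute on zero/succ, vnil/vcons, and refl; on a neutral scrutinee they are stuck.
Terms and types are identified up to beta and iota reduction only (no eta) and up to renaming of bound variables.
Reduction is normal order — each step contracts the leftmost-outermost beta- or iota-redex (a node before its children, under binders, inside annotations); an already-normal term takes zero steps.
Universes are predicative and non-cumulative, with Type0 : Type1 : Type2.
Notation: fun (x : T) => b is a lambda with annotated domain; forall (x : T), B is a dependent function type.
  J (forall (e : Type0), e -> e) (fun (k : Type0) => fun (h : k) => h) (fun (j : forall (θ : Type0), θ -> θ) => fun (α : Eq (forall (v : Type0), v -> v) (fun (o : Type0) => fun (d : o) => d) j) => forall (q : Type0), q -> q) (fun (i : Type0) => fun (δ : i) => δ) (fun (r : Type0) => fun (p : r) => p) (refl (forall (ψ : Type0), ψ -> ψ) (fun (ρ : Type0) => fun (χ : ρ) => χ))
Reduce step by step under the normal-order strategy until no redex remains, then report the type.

normal-order reduction sequence:
  J (forall (e : Type0), e -> e) (fun (k : Type0) => fun (h : k) => h) (fun (j : forall (θ : Type0), θ -> θ) => fun (α : Eq (forall (v : Type0), v -> v) (fun (o : Type0) => fun (d : o) => d) j) => forall (q : Type0), q -> q) (fun (i : Type0) => fun (δ : i) => δ) (fun (r : Type0) => fun (p : r) => p) (refl (forall (ψ : Type0), ψ -> ψ) (fun (ρ : Type0) => fun (χ : ρ) => χ))
  ~> fun (e : Type0) => fun (k : e) => k
inferred type:
  forall (e : Type0), e -> e


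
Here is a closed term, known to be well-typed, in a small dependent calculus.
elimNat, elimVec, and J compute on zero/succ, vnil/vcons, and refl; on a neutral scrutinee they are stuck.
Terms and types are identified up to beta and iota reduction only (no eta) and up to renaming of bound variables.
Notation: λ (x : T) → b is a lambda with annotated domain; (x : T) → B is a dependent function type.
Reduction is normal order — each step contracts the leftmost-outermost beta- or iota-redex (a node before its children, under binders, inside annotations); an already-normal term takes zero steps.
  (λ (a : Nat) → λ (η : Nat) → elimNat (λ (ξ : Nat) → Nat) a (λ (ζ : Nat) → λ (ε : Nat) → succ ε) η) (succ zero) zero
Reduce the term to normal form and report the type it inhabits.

reduced normal form:
  succ zero
the term's type:
  Nat


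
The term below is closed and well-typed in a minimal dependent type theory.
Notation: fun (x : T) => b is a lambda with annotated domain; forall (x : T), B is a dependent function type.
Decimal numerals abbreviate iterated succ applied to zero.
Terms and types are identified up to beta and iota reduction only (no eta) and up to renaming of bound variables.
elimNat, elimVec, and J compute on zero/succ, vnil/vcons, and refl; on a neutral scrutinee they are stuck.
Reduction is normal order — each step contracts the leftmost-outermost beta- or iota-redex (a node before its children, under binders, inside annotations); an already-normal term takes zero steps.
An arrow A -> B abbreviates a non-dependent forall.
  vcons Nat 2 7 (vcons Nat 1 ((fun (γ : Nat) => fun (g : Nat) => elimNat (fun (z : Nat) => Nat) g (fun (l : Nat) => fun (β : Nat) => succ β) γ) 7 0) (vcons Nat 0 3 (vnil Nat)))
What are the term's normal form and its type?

resulting normal form:
  vcons Nat 2 7 (vcons Nat 1 7 (vcons Nat 0 3 (vnil Nat)))
inferred type:
  Vec Nat 3
observation: 24 normal-order steps separate the term from its normal form.


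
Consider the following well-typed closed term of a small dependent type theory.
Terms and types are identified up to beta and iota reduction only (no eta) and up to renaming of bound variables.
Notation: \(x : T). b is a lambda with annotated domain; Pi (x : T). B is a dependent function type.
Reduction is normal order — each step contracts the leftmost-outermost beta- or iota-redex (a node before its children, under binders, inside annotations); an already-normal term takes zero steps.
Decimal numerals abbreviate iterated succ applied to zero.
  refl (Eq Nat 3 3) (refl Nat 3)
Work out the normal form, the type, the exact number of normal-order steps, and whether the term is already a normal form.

resulting normal form:
  refl (Eq Nat 3 3) (refl Nat 3)
type:
  Eq (Eq Nat 3 3) (refl Nat 3) (refl Nat 3)
normal-order step count: 0
term was already normal: yes


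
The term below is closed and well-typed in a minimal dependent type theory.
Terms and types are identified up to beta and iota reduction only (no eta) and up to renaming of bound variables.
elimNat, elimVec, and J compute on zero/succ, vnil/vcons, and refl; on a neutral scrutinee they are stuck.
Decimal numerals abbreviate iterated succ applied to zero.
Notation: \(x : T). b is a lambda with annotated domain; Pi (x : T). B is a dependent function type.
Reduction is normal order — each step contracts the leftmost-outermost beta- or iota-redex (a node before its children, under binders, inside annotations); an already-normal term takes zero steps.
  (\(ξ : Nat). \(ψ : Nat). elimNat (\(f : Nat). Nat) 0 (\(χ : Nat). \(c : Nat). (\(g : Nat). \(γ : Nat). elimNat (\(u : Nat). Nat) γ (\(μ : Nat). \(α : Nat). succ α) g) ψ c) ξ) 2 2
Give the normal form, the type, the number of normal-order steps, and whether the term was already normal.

normal form:
  4
the term's type:
  Nat
steps to reach normal form (normal order): 27
started in normal form: no
first redex: a beta-redex


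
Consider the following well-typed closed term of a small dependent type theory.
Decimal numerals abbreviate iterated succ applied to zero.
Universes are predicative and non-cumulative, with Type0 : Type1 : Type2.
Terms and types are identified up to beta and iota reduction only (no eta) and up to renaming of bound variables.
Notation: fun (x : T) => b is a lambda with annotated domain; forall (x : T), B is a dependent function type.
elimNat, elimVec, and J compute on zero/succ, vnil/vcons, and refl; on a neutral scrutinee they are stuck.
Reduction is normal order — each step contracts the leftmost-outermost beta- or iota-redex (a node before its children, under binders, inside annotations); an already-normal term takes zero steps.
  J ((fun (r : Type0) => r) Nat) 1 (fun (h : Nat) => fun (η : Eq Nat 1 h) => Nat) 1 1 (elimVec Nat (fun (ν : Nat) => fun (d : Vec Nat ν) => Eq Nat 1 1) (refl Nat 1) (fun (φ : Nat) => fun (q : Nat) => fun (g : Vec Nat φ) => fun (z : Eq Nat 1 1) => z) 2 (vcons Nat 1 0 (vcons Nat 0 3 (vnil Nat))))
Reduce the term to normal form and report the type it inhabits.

reduced normal form:
  1
type:
  Nat
observation: the leftmost-outermost redex is a beta-redex, and normalization takes 13 steps.


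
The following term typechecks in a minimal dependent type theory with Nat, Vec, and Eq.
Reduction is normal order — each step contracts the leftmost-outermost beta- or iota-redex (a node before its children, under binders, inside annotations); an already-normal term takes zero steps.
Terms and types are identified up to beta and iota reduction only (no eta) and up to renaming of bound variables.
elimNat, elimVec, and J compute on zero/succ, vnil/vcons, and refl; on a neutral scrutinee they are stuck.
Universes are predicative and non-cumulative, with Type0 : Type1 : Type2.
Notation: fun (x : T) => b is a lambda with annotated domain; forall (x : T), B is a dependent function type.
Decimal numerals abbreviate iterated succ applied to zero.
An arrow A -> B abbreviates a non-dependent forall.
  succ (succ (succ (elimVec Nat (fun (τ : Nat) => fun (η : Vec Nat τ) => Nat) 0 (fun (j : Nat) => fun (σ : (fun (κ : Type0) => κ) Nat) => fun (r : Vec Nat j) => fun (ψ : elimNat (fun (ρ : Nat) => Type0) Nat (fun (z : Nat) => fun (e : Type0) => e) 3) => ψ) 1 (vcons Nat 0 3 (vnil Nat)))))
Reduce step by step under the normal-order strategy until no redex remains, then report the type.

normal-order reduction sequence:
  succ (succ (succ (elimVec Nat (fun (τ : Nat) => fun (η : Vec Nat τ) => Nat) 0 (fun (j : Nat) => fun (σ : (fun (κ : Type0) => κ) Nat) => fun (r : Vec Nat j) => fun (ψ : elimNat (fun (ρ : Nat) => Type0) Nat (fun (z : Nat) => fun (e : Type0) => e) 3) => ψ) 1 (vcons Nat 0 3 (vnil Nat)))))
  ~> succ (succ (succ ((fun (τ : Nat) => fun (η : (fun (j : Type0) => j) Nat) => fun (σ : Vec Nat τ) => fun (κ : elimNat (fun (r : Nat) => Type0) Nat (fun (ψ : Nat) => fun (ρ : Type0) => ρ) 3) => κ) 0 3 (vnil Nat) (elimVec Nat (fun (z : Nat) => fun (e : Vec Nat z) => Nat) 0 (fun (ε : Nat) => fun (φ : (fun (h : Type0) => h) Nat) => fun (θ : Vec Nat ε) => fun (v : elimNat (fun (u : Nat) => Type0) Nat (fun (b : Nat) => fun (g : Type0) => g) 3) => v) 0 (vnil Nat)))))
  ~> succ (succ (succ ((fun (τ : (fun (η : Type0) => η) Nat) => fun (j : Vec Nat 0) => fun (σ : elimNat (fun (κ : Nat) => Type0) Nat (fun (r : Nat) => fun (ψ : Type0) => ψ) 3) => σ) 3 (vnil Nat) (elimVec Nat (fun (ρ : Nat) => fun (z : Vec Nat ρ) => Nat) 0 (fun (e : Nat) => fun (ε : (fun (φ : Type0) => φ) Nat) => fun (h : Vec Nat e) => fun (θ : elimNat (fun (v : Nat) => Type0) Nat (fun (u : Nat) => fun (b : Type0) => b) 3) => θ) 0 (vnil Nat)))))
  ~> succ (succ (succ ((fun (τ : Vec Nat 0) => fun (η : elimNat (fun (j : Nat) => Type0) Nat (fun (σ : Nat) => fun (κ : Type0) => κ) 3) => η) (vnil Nat) (elimVec Nat (fun (r : Nat) => fun (ψ : Vec Nat r) => Nat) 0 (fun (ρ : Nat) => fun (z : (fun (e : Type0) => e) Nat) => fun (ε : Vec Nat ρ) => fun (φ : elimNat (fun (h : Nat) => Type0) Nat (fun (θ : Nat) => fun (v : Type0) => v) 3) => φ) 0 (vnil Nat)))))
  ~> succ (succ (succ ((fun (τ : elimNat (fun (η : Nat) => Type0) Nat (fun (j : Nat) => fun (σ : Type0) => σ) 3) => τ) (elimVec Nat (fun (κ : Nat) => fun (r : Vec Nat κ) => Nat) 0 (fun (ψ : Nat) => fun (ρ : (fun (z : Type0) => z) Nat) => fun (e : Vec Nat ψ) => fun (ε : elimNat (fun (φ : Nat) => Type0) Nat (fun (h : Nat) => fun (θ : Type0) => θ) 3) => ε) 0 (vnil Nat)))))
  ~> succ (succ (succ (elimVec Nat (fun (τ : Nat) => fun (η : Vec Nat τ) => Nat) 0 (fun (j : Nat) => fun (σ : (fun (κ : Type0) => κ) Nat) => fun (r : Vec Nat j) => fun (ψ : elimNat (fun (ρ : Nat) => Type0) Nat (fun (z : Nat) => fun (e : Type0) => e) 3) => ψ) 0 (vnil Nat))))
  ~> 3
the term's type:
  Nat


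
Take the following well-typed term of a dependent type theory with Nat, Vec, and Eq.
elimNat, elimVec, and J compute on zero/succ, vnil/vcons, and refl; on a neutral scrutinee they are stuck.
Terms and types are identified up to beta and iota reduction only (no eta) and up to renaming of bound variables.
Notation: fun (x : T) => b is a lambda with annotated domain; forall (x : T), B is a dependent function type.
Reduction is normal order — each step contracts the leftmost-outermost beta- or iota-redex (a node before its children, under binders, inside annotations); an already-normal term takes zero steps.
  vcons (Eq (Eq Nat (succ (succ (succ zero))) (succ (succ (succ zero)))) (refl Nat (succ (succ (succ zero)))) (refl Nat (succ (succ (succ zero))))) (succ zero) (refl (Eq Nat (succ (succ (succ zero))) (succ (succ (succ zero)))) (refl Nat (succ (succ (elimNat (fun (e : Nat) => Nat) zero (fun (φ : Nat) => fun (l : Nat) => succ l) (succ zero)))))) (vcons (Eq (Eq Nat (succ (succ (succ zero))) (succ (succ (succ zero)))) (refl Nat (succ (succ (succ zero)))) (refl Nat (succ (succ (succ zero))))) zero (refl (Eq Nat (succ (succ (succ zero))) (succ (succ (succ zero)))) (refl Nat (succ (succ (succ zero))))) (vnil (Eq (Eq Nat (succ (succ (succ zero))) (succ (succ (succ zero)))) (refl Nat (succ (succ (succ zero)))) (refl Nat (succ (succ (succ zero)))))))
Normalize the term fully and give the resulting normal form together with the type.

reduced normal form:
  vcons (Eq (Eq Nat (succ (succ (succ zero))) (succ (succ (succ zero)))) (refl Nat (succ (succ (succ zero)))) (refl Nat (succ (succ (succ zero))))) (succ zero) (refl (Eq Nat (succ (succ (succ zero))) (succ (succ (succ zero)))) (refl Nat (succ (succ (succ zero))))) (vcons (Eq (Eq Nat (succ (succ (succ zero))) (succ (succ (succ zero)))) (refl Nat (succ (succ (succ zero)))) (refl Nat (succ (succ (succ zero))))) zero (refl (Eq Nat (succ (succ (succ zero))) (succ (succ (succ zero)))) (refl Nat (succ (succ (succ zero))))) (vnil (Eq (Eq Nat (succ (succ (succ zero))) (succ (succ (succ zero)))) (refl Nat (succ (succ (succ zero)))) (refl Nat (succ (succ (succ zero)))))))
inferred type:
  Vec (Eq (Eq Nat (succ (succ (succ zero))) (succ (succ (succ zero)))) (refl Nat (succ (succ (succ zero)))) (refl Nat (succ (succ (succ zero))))) (succ (succ zero))
observation: the first redex contracted is an elimNat iota-redex; the normal form is reached in 4 normal-order steps.


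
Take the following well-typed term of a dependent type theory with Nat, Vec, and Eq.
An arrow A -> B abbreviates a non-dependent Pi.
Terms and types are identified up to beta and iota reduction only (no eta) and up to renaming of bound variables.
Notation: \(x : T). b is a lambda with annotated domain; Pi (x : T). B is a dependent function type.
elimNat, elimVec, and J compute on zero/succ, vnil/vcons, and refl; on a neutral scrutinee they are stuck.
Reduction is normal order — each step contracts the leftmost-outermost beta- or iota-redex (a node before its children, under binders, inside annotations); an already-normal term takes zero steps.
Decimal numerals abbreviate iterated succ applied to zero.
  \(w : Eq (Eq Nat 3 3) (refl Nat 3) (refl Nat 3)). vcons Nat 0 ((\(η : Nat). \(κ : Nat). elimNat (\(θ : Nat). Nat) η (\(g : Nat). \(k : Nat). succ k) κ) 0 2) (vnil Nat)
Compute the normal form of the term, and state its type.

normal form:
  \(w : Eq (Eq Nat 3 3) (refl Nat 3) (refl Nat 3)). vcons Nat 0 2 (vnil Nat)
inferred type:
  Eq (Eq Nat 3 3) (refl Nat 3) (refl Nat 3) -> Vec Nat 1


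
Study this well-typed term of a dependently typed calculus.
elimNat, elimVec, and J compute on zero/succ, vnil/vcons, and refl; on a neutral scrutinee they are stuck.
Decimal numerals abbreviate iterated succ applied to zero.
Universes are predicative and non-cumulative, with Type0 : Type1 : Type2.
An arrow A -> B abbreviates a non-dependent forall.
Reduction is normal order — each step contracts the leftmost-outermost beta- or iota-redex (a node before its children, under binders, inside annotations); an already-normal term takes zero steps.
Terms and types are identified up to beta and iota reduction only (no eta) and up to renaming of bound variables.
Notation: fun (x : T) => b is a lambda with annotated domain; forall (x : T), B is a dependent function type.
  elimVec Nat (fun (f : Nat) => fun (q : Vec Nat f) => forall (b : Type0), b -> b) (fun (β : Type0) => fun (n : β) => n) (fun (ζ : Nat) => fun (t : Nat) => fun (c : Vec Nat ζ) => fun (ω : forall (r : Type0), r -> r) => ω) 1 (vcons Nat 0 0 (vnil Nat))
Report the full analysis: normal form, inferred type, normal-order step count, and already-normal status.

normal form:
  fun (f : Type0) => fun (q : f) => q
the term's type:
  forall (f : Type0), f -> f
steps to reach normal form (normal order): 6
started in normal form: no
first redex: an elimVec iota-redex


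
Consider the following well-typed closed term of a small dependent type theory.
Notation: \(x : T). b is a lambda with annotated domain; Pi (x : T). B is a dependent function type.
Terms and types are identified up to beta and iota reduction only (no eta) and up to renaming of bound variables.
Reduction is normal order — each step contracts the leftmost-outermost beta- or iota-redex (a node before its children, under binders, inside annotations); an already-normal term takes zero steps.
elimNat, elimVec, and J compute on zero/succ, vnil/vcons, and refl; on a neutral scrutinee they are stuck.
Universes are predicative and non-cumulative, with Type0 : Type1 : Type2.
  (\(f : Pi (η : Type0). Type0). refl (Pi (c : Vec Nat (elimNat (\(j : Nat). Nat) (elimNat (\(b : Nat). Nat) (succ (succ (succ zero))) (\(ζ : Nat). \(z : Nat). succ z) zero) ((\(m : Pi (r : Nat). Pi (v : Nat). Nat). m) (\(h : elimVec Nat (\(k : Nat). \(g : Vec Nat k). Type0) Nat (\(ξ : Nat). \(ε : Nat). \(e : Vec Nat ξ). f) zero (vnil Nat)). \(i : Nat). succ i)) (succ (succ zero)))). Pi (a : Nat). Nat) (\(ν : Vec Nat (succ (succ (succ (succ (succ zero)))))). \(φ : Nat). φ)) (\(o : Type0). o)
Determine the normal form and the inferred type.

resulting normal form:
  refl (Pi (f : Vec Nat (succ (succ (succ (succ (succ zero)))))). Pi (η : Nat). Nat) (\(c : Vec Nat (succ (succ (succ (succ (succ zero)))))). \(j : Nat). j)
type:
  Eq (Pi (f : Vec Nat (succ (succ (succ (succ (succ zero)))))). Pi (η : Nat). Nat) (\(c : Vec Nat (succ (succ (succ (succ (succ zero)))))). \(j : Nat). j) (\(b : Vec Nat (succ (succ (succ (succ (succ zero)))))). \(ζ : Nat). ζ)


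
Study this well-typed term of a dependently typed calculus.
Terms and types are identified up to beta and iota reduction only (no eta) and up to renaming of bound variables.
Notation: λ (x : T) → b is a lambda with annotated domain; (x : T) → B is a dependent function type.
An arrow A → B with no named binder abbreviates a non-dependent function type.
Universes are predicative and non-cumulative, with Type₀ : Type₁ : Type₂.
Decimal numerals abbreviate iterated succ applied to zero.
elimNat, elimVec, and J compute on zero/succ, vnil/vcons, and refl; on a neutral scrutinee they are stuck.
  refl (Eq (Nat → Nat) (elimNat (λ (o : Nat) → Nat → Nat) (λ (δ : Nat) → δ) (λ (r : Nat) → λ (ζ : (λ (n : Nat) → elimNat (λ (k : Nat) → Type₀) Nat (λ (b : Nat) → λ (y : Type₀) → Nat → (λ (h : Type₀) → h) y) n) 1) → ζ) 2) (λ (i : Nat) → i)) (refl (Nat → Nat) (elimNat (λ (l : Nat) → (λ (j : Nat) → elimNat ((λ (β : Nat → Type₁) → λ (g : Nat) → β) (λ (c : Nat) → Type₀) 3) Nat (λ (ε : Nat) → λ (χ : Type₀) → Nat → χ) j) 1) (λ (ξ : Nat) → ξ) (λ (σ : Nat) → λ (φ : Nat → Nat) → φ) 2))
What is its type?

the term's type:
  Eq (Eq (Nat → Nat) (λ (o : Nat) → o) (λ (δ : Nat) → δ)) (refl (Nat → Nat) (λ (r : Nat) → r)) (refl (Nat → Nat) (λ (ζ : Nat) → ζ))


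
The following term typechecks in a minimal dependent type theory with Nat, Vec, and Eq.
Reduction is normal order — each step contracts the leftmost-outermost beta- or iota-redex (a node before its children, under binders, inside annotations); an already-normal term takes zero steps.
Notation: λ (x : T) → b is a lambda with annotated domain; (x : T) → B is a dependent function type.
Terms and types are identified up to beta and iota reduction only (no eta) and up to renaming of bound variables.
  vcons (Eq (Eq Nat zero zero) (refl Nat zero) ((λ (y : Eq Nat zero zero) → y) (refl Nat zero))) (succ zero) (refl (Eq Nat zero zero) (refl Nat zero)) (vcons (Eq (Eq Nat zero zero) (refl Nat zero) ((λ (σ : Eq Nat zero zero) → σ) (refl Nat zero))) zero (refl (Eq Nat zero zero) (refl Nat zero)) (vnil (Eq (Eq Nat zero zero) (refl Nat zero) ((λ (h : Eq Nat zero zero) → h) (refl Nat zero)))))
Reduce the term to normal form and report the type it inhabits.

resulting normal form:
  vcons (Eq (Eq Nat zero zero) (refl Nat zero) (refl Nat zero)) (succ zero) (refl (Eq Nat zero zero) (refl Nat zero)) (vcons (Eq (Eq Nat zero zero) (refl Nat zero) (refl Nat zero)) zero (refl (Eq Nat zero zero) (refl Nat zero)) (vnil (Eq (Eq Nat zero zero) (refl Nat zero) (refl Nat zero))))
the term's type:
  Vec (Eq (Eq Nat zero zero) (refl Nat zero) (refl Nat zero)) (succ (succ zero))


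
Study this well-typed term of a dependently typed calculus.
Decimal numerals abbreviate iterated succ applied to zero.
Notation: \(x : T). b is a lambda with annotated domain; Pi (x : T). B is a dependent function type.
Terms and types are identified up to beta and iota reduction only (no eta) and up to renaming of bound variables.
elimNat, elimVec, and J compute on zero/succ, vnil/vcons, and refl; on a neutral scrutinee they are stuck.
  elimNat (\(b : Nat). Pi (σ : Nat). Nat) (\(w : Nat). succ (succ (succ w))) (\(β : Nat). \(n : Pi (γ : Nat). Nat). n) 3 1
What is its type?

type:
  Nat


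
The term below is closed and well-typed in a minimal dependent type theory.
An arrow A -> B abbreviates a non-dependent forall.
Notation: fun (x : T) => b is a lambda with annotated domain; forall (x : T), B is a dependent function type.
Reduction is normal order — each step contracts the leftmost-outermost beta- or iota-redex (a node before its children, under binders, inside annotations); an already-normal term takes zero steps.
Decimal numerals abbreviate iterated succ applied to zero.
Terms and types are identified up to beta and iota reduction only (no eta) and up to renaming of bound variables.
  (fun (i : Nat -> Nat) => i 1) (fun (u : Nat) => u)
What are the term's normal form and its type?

resulting normal form:
  1
inferred type:
  Nat


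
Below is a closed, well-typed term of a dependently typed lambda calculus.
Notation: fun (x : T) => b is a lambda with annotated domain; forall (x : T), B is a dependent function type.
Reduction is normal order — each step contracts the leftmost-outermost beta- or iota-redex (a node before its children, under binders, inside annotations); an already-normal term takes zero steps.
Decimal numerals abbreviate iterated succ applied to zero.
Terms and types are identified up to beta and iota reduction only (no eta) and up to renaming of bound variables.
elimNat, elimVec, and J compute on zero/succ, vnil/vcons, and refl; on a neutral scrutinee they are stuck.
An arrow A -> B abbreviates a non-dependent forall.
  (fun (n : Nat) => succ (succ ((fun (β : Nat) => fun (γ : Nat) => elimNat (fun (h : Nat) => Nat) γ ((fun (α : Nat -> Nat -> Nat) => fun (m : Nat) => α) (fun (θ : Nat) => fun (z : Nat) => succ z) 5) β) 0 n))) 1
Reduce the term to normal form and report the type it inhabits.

normal form:
  3
type:
  Nat
observation: the first redex contracted is a beta-redex; the normal form is reached in 4 normal-order steps.


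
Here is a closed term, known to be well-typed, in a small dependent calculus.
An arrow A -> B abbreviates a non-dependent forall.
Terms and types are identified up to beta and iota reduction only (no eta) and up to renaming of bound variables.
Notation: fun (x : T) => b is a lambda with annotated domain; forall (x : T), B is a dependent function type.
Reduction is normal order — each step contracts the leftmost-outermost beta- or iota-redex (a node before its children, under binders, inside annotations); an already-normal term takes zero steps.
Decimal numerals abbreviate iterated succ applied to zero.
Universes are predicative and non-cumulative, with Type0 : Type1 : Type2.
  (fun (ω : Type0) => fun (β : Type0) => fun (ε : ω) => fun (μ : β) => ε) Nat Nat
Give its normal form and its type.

resulting normal form:
  fun (ω : Nat) => fun (β : Nat) => ω
the term's type:
  Nat -> Nat -> Nat


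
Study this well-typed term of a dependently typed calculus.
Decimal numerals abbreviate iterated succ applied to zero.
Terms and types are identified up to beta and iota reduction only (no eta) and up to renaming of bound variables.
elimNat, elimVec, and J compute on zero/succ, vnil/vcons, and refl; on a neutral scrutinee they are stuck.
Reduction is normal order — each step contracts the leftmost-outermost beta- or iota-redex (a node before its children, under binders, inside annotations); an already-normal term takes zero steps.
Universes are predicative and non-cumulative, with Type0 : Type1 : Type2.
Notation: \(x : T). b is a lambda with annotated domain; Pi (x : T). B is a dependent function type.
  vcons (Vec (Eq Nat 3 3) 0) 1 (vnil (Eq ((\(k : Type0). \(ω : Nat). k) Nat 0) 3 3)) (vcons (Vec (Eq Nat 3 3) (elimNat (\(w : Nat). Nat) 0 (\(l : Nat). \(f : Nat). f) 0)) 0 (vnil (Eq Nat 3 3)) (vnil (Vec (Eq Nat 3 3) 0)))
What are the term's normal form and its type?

normal form:
  vcons (Vec (Eq Nat 3 3) 0) 1 (vnil (Eq Nat 3 3)) (vcons (Vec (Eq Nat 3 3) 0) 0 (vnil (Eq Nat 3 3)) (vnil (Vec (Eq Nat 3 3) 0)))
type:
  Vec (Vec (Eq Nat 3 3) 0) 2
observation: 3 normal-order steps separate the term from its normal form.


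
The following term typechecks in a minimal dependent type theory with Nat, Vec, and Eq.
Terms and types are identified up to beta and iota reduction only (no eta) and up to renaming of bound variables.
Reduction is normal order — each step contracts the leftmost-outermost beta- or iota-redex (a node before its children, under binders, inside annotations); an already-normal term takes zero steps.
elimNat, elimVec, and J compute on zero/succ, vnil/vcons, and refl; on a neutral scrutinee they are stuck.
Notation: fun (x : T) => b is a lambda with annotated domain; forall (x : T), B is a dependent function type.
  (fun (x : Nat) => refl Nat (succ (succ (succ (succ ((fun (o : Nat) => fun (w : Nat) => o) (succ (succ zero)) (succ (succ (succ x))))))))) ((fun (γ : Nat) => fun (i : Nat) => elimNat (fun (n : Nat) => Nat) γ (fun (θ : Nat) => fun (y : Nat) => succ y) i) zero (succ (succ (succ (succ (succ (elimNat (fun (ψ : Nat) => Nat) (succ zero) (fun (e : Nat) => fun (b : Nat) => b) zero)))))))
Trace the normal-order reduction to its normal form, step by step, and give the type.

reduction (normal order):
  (fun (x : Nat) => refl Nat (succ (succ (succ (succ ((fun (o : Nat) => fun (w : Nat) => o) (succ (succ zero)) (succ (succ (succ x))))))))) ((fun (γ : Nat) => fun (i : Nat) => elimNat (fun (n : Nat) => Nat) γ (fun (θ : Nat) => fun (y : Nat) => succ y) i) zero (succ (succ (succ (succ (succ (elimNat (fun (ψ : Nat) => Nat) (succ zero) (fun (e : Nat) => fun (b : Nat) => b) zero)))))))
  ~> refl Nat (succ (succ (succ (succ ((fun (x : Nat) => fun (o : Nat) => x) (succ (succ zero)) (succ (succ (succ ((fun (w : Nat) => fun (γ : Nat) => elimNat (fun (i : Nat) => Nat) w (fun (n : Nat) => fun (θ : Nat) => succ θ) γ) zero (succ (succ (succ (succ (succ (elimNat (fun (y : Nat) => Nat) (succ zero) (fun (ψ : Nat) => fun (e : Nat) => e) zero)))))))))))))))
  ~> refl Nat (succ (succ (succ (succ ((fun (x : Nat) => succ (succ zero)) (succ (succ (succ ((fun (o : Nat) => fun (w : Nat) => elimNat (fun (γ : Nat) => Nat) o (fun (i : Nat) => fun (n : Nat) => succ n) w) zero (succ (succ (succ (succ (succ (elimNat (fun (θ : Nat) => Nat) (succ zero) (fun (y : Nat) => fun (ψ : Nat) => ψ) zero)))))))))))))))
  ~> refl Nat (succ (succ (succ (succ (succ (succ zero))))))
inferred type:
  Eq Nat (succ (succ (succ (succ (succ (succ zero)))))) (succ (succ (succ (succ (succ (succ zero))))))


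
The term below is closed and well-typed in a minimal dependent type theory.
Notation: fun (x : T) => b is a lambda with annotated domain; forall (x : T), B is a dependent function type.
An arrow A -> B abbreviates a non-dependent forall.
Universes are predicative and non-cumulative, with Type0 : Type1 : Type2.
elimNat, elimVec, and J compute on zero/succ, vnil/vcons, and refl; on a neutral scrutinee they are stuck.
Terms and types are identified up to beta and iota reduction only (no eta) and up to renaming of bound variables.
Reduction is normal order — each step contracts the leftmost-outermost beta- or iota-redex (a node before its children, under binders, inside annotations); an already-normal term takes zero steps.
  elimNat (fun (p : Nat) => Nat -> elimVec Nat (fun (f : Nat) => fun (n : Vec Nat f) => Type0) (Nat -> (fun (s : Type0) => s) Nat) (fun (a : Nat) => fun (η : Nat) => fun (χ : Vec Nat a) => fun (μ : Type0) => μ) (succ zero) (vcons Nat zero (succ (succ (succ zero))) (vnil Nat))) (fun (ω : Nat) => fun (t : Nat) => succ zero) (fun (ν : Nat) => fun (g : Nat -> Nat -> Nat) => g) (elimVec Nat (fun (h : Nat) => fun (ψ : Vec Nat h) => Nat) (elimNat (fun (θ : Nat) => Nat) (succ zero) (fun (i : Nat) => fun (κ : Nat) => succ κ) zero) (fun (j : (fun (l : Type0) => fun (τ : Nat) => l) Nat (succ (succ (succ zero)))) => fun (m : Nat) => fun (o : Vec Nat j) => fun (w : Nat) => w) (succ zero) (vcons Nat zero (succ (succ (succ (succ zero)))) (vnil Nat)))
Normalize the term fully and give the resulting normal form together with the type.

normal form:
  fun (p : Nat) => fun (f : Nat) => succ zero
type:
  Nat -> Nat -> Nat
observation: 18 normal-order steps separate the term from its normal form.


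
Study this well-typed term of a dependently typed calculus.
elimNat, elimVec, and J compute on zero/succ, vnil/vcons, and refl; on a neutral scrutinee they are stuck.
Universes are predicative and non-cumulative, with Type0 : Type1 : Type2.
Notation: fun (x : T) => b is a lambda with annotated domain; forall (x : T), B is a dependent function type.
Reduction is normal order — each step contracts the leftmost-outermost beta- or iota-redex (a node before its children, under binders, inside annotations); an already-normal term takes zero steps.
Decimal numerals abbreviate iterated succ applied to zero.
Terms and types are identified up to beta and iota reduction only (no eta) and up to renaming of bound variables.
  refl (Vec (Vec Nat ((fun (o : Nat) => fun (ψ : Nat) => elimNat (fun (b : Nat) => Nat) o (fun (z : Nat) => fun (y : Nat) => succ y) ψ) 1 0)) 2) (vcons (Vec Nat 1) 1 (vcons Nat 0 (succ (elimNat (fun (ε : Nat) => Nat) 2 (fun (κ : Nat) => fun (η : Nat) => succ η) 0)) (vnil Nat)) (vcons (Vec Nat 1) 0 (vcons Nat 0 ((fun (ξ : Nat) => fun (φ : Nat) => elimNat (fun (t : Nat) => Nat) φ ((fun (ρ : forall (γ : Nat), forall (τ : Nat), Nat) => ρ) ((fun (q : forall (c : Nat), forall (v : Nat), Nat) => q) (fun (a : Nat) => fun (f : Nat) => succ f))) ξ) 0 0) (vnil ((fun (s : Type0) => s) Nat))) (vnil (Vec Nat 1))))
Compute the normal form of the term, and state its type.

resulting normal form:
  refl (Vec (Vec Nat 1) 2) (vcons (Vec Nat 1) 1 (vcons Nat 0 3 (vnil Nat)) (vcons (Vec Nat 1) 0 (vcons Nat 0 0 (vnil Nat)) (vnil (Vec Nat 1))))
type:
  Eq (Vec (Vec Nat 1) 2) (vcons (Vec Nat 1) 1 (vcons Nat 0 3 (vnil Nat)) (vcons (Vec Nat 1) 0 (vcons Nat 0 0 (vnil Nat)) (vnil (Vec Nat 1)))) (vcons (Vec Nat 1) 1 (vcons Nat 0 3 (vnil Nat)) (vcons (Vec Nat 1) 0 (vcons Nat 0 0 (vnil Nat)) (vnil (Vec Nat 1))))


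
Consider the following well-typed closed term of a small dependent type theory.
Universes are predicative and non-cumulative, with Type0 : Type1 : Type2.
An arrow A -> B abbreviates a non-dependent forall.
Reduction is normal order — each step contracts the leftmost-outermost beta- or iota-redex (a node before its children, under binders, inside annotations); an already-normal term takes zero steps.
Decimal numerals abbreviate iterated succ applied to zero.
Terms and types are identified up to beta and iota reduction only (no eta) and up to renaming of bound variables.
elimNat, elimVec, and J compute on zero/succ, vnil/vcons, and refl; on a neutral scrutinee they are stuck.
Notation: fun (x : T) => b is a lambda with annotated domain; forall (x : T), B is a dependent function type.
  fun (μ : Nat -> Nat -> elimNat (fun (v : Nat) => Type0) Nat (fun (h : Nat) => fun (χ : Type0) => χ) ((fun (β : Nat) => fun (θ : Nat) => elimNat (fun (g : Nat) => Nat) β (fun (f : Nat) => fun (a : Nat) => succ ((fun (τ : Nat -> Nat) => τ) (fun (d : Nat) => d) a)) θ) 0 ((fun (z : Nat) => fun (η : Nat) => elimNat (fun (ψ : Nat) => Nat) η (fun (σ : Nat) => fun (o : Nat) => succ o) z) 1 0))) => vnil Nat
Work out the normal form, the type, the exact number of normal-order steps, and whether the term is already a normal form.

resulting normal form:
  fun (μ : Nat -> Nat -> Nat) => vnil Nat
the term's type:
  (Nat -> Nat -> Nat) -> Vec Nat 0
reduction steps (normal order): 18
started in normal form: no
first redex: a beta-redex


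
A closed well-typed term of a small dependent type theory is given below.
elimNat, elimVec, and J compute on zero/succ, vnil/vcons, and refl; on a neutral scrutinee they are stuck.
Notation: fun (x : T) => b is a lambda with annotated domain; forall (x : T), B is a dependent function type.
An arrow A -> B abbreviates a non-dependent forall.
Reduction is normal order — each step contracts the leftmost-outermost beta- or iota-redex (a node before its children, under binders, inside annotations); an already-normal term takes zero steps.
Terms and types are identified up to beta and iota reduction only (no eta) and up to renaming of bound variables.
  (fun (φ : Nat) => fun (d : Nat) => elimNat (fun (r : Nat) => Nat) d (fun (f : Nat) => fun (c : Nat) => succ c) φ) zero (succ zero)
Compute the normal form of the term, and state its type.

normal form:
  succ zero
type:
  Nat


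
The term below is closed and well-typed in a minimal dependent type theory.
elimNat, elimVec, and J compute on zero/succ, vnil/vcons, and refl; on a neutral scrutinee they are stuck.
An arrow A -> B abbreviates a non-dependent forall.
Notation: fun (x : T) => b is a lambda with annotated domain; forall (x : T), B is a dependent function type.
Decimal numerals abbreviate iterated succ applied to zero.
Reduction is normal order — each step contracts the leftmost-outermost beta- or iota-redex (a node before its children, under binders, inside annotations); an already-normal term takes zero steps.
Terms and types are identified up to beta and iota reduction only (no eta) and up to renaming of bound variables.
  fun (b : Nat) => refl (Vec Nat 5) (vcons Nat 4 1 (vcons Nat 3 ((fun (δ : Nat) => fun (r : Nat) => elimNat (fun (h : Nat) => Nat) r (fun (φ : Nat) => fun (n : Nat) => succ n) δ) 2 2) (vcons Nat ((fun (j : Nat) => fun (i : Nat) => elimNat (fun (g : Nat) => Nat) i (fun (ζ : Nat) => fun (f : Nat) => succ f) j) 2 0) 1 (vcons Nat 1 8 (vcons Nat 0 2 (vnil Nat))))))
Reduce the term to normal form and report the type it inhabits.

normal form:
  fun (b : Nat) => refl (Vec Nat 5) (vcons Nat 4 1 (vcons Nat 3 4 (vcons Nat 2 1 (vcons Nat 1 8 (vcons Nat 0 2 (vnil Nat))))))
the term's type:
  Nat -> Eq (Vec Nat 5) (vcons Nat 4 1 (vcons Nat 3 4 (vcons Nat 2 1 (vcons Nat 1 8 (vcons Nat 0 2 (vnil Nat)))))) (vcons Nat 4 1 (vcons Nat 3 4 (vcons Nat 2 1 (vcons Nat 1 8 (vcons Nat 0 2 (vnil Nat))))))


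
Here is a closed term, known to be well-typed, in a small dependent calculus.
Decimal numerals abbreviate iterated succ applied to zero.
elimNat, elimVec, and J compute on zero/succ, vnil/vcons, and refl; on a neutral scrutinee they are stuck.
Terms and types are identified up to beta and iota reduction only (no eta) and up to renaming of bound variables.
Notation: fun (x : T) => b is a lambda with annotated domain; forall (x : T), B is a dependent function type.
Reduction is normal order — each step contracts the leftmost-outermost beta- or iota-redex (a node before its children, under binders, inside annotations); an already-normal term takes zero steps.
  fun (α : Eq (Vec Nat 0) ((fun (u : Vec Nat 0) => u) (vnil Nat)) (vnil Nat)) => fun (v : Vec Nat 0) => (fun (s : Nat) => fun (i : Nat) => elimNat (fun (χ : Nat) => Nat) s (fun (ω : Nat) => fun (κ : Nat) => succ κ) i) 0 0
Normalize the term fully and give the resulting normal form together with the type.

resulting normal form:
  fun (α : Eq (Vec Nat 0) (vnil Nat) (vnil Nat)) => fun (u : Vec Nat 0) => 0
the term's type:
  forall (α : Eq (Vec Nat 0) (vnil Nat) (vnil Nat)), forall (u : Vec Nat 0), Nat


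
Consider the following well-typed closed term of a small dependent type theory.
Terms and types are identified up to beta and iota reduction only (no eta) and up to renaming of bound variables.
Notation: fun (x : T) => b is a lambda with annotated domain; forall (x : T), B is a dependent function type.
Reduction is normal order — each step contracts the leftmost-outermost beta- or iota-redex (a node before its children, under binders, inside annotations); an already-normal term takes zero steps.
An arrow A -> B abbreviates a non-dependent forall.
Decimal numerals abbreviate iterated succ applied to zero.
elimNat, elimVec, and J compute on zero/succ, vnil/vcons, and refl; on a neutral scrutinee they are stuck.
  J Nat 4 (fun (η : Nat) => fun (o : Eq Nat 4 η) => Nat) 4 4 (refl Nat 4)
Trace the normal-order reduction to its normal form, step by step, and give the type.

reduction (normal order):
  J Nat 4 (fun (η : Nat) => fun (o : Eq Nat 4 η) => Nat) 4 4 (refl Nat 4)
  ~> 4
type:
  Nat


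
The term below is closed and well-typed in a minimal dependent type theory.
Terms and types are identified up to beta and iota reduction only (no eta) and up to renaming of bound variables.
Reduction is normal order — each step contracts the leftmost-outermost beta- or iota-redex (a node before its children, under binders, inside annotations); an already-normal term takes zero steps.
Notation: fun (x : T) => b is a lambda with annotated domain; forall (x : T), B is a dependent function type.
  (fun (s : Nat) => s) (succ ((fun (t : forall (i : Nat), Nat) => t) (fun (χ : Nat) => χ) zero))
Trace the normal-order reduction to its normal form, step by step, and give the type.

normal-order reduction sequence:
  (fun (s : Nat) => s) (succ ((fun (t : forall (i : Nat), Nat) => t) (fun (χ : Nat) => χ) zero))
  ~> succ ((fun (s : forall (t : Nat), Nat) => s) (fun (i : Nat) => i) zero)
  ~> succ ((fun (s : Nat) => s) zero)
  ~> succ zero
inferred type:
  Nat
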